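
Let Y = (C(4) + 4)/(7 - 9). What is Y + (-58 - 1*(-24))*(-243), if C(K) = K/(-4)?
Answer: 16521/2 ≈ 8260.5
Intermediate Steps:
C(K) = -K/4 (C(K) = K*(-¼) = -K/4)
Y = -3/2 (Y = (-¼*4 + 4)/(7 - 9) = (-1 + 4)/(-2) = 3*(-½) = -3/2 ≈ -1.5000)
Y + (-58 - 1*(-24))*(-243) = -3/2 + (-58 - 1*(-24))*(-243) = -3/2 + (-58 + 24)*(-243) = -3/2 - 34*(-243) = -3/2 + 8262 = 16521/2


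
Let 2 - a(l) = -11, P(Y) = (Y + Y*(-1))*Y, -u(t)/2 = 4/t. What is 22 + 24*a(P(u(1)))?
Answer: 334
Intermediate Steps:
u(t) = -8/t
P(Y) = 0 (P(Y) = (Y - Y)*Y = 0*Y = 0)
a(l) = 13 (a(l) = 2 - 1*(-11) = 2 + 11 = 13)
22 + 24*a(P(u(1))) = 22 + 24*13 = 22 + 312 = 334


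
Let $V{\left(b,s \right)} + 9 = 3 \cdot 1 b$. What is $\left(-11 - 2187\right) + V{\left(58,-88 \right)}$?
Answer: $-2033$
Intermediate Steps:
$V{\left(b,s \right)} = -9 + 3 b$ ($V{\left(b,s \right)} = -9 + 3 \cdot 1 b = -9 + 3 b$)
$\left(-11 - 2187\right) + V{\left(58,-88 \right)} = \left(-11 - 2187\right) + \left(-9 + 3 \cdot 58\right) = \left(-11 - 2187\right) + \left(-9 + 174\right) = -2198 + 165 = -2033$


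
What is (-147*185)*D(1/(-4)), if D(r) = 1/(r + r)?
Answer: 54390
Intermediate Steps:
D(r) = 1/(2*r)
(-147*185)*D(1/(-4)) = (-147*185)*(1/(2*((1/(-4))))) = -27195/(2*(1*(-¼))) = -27195/(2*(-¼)) = -27195*(-4)/2 = -27195*(-2) = 54390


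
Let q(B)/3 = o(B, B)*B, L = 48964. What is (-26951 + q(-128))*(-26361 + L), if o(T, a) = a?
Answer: 501809203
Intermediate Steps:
q(B) = 3*B² (q(B) = 3*(B*B) = 3*B²)
(-26951 + q(-128))*(-26361 + L) = (-26951 + 3*(-128)²)*(-26361 + 48964) = (-26951 + 3*16384)*22603 = (-26951 + 49152)*22603 = 22201*22603 = 501809203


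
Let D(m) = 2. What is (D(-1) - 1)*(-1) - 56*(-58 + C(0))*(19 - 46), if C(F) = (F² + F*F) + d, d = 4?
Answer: -81649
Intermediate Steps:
C(F) = 4 + 2*F² (C(F) = (F² + F*F) + 4 = (F² + F²) + 4 = 2*F² + 4 = 4 + 2*F²)
(D(-1) - 1)*(-1) - 56*(-58 + C(0))*(19 - 46) = (2 - 1)*(-1) - 56*(-58 + (4 + 2*0²))*(19 - 46) = 1*(-1) - 56*(-58 + (4 + 2*0))*(-27) = -1 - 56*(-58 + (4 + 0))*(-27) = -1 - 56*(-58 + 4)*(-27) = -1 - (-3024)*(-27) = -1 - 56*1458 = -1 - 81648 = -81649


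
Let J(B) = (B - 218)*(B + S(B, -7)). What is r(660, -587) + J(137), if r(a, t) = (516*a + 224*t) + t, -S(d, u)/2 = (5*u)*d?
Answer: -579402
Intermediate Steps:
S(d, u) = -10*d*u (S(d, u) = -2*5*u*d = -10*d*u)
r(a, t) = 225*t + 516*a (r(a, t) = (224*t + 516*a) + t = 225*t + 516*a)
J(B) = 71*B*(-218 + B) (J(B) = (B - 218)*(B - 10*B*(-7)) = (-218 + B)*(B + 70*B) = (-218 + B)*(71*B) = 71*B*(-218 + B))
r(660, -587) + J(137) = (225*(-587) + 516*660) + 71*137*(-218 + 137) = (-132075 + 340560) + 71*137*(-81) = 208485 - 787887 = -579402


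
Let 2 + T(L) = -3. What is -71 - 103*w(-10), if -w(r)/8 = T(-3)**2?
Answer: 20529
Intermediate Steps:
T(L) = -5 (T(L) = -2 - 3 = -5)
w(r) = -200 (w(r) = -8*(-5)**2 = -8*25 = -200)
-71 - 103*w(-10) = -71 - 103*(-200) = -71 + 20600 = 20529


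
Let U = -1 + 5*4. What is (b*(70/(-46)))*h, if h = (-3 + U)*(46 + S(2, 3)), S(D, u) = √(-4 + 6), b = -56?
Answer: 62720 + 31360*√2/23 ≈ 64648.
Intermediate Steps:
U = 19 (U = -1 + 20 = 19)
S(D, u) = √2
h = 736 + 16*√2 (h = (-3 + 19)*(46 + √2) = 16*(46 + √2) = 736 + 16*√2 ≈ 758.63)
(b*(70/(-46)))*h = (-3920/(-46))*(736 + 16*√2) = (-3920*(-1)/46)*(736 + 16*√2) = (-56*(-35/23))*(736 + 16*√2) = 1960*(736 + 16*√2)/23 = 62720 + 31360*√2/23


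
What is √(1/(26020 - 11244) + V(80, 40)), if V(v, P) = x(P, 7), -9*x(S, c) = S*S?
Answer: I*√87332037154/22164 ≈ 13.333*I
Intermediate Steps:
x(S, c) = -S²/9 (x(S, c) = -S*S/9 = -S²/9)
V(v, P) = -P²/9
√(1/(26020 - 11244) + V(80, 40)) = √(1/(26020 - 11244) - ⅑*40²) = √(1/14776 - ⅑*1600) = √(1/14776 - 1600/9) = √(-23641591/132984) = I*√87332037154/22164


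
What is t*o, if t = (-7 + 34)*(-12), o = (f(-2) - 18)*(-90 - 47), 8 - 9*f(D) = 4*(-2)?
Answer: -720072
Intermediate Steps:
f(D) = 16/9 (f(D) = 8/9 - 4*(-2)/9 = 8/9 - 1/9*(-8) = 8/9 + 8/9 = 16/9)
o = 20002/9 (o = (16/9 - 18)*(-90 - 47) = -146/9*(-137) = 20002/9 ≈ 2222.4)
t = -324 (t = 27*(-12) = -324)
t*o = -324*20002/9 = -720072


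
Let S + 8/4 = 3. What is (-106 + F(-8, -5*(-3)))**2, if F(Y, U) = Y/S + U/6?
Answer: 49729/4 ≈ 12432.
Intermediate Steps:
S = 1 (S = -2 + 3 = 1)
F(Y, U) = Y + U/6 (F(Y, U) = Y/1 + U/6 = Y*1 + U*(1/6) = Y + U/6)
(-106 + F(-8, -5*(-3)))**2 = (-106 + (-8 + (-5*(-3))/6))**2 = (-106 + (-8 + (1/6)*15))**2 = (-106 + (-8 + 5/2))**2 = (-106 - 11/2)**2 = (-223/2)**2 = 49729/4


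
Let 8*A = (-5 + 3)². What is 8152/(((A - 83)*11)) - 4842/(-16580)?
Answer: -26153209/3009270 ≈ -8.6909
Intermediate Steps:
A = ½ (A = (-5 + 3)²/8 = (⅛)*(-2)² = (⅛)*4 = ½ ≈ 0.50000)
8152/(((A - 83)*11)) - 4842/(-16580) = 8152/(((½ - 83)*11)) - 4842/(-16580) = 8152/((-165/2*11)) - 4842*(-1/16580) = 8152/(-1815/2) + 2421/8290 = 8152*(-2/1815) + 2421/8290 = -16304/1815 + 2421/8290 = -26153209/3009270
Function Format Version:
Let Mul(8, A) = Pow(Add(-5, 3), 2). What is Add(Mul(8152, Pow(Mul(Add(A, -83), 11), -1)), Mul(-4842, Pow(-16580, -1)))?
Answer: Rational(-26153209, 3009270) ≈ -8.6909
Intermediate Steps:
A = Rational(1, 2) (A = Mul(Rational(1, 8), Pow(Add(-5, 3), 2)) = Mul(Rational(1, 8), Pow(-2, 2)) = Mul(Rational(1, 8), 4) = Rational(1, 2) ≈ 0.50000)
Add(Mul(8152, Pow(Mul(Add(A, -83), 11), -1)), Mul(-4842, Pow(-16580, -1))) = Add(Mul(8152, Pow(Mul(Add(Rational(1, 2), -83), 11), -1)), Mul(-4842, Pow(-16580, -1))) = Add(Mul(8152, Pow(Mul(Rational(-165, 2), 11), -1)), Mul(-4842, Rational(-1, 16580))) = Add(Mul(8152, Pow(Rational(-1815, 2), -1)), Rational(2421, 8290)) = Add(Mul(8152, Rational(-2, 1815)), Rational(2421, 8290)) = Add(Rational(-16304, 1815), Rational(2421, 8290)) = Rational(-26153209, 3009270)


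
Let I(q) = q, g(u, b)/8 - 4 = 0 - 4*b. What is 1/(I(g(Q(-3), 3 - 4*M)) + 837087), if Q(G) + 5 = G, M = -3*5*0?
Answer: 1/837023 ≈ 1.1947e-6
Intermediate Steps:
M = 0 (M = -15*0 = 0)
Q(G) = -5 + G
g(u, b) = 32 - 32*b (g(u, b) = 32 + 8*(0 - 4*b) = 32 + 8*(-4*b) = 32 - 32*b)
1/(I(g(Q(-3), 3 - 4*M)) + 837087) = 1/((32 - 32*(3 - 4*0)) + 837087) = 1/((32 - 32*(3 + 0)) + 837087) = 1/((32 - 32*3) + 837087) = 1/((32 - 96) + 837087) = 1/(-64 + 837087) = 1/837023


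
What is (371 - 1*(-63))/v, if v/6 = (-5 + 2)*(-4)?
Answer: 217/36 ≈ 6.0278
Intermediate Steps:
v = 72 (v = 6*((-5 + 2)*(-4)) = 6*(-3*(-4)) = 6*12 = 72)
(371 - 1*(-63))/v = (371 - 1*(-63))/72 = (371 + 63)*(1/72) = 434*(1/72) = 217/36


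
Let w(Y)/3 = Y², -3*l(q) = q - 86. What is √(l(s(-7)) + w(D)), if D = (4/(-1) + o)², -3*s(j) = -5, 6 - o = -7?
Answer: 10*√1774/3 ≈ 140.40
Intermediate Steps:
o = 13 (o = 6 - 1*(-7) = 6 + 7 = 13)
s(j) = 5/3 (s(j) = -⅓*(-5) = 5/3)
D = 81 (D = (4/(-1) + 13)² = (4*(-1) + 13)² = (-4 + 13)² = 9² = 81)
l(q) = 86/3 - q/3 (l(q) = -(q - 86)/3 = -(-86 + q)/3 = 86/3 - q/3)
w(Y) = 3*Y²
√(l(s(-7)) + w(D)) = √((86/3 - ⅓*5/3) + 3*81²) = √((86/3 - 5/9) + 3*6561) = √(253/9 + 19683) = √(177400/9) = 10*√1774/3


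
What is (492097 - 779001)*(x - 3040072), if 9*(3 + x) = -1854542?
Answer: 8381962618168/9 ≈ 9.3133e+11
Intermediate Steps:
x = -1854569/9 (x = -3 + (1/9)*(-1854542) = -3 - 1854542/9 = -1854569/9 ≈ -2.0606e+5)
(492097 - 779001)*(x - 3040072) = (492097 - 779001)*(-1854569/9 - 3040072) = -286904*(-29215217/9) = 8381962618168/9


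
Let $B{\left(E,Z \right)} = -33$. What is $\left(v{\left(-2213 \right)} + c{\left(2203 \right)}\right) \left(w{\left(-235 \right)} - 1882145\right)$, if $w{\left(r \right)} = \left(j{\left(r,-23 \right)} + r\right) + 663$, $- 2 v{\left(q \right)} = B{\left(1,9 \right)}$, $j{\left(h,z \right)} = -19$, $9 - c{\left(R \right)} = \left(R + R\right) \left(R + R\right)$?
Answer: $36529784379028$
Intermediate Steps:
$c{\left(R \right)} = 9 - 4 R^{2}$ ($c{\left(R \right)} = 9 - \left(R + R\right) \left(R + R\right) = 9 - 2 R 2 R = 9 - 4 R^{2}$)
$v{\left(q \right)} = \frac{33}{2}$ ($v{\left(q \right)} = \left(- \frac{1}{2}\right) \left(-33\right) = \frac{33}{2}$)
$w{\left(r \right)} = 644 + r$ ($w{\left(r \right)} = \left(-19 + r\right) + 663 = 644 + r$)
$\left(v{\left(-2213 \right)} + c{\left(2203 \right)}\right) \left(w{\left(-235 \right)} - 1882145\right) = \left(\frac{33}{2} + \left(9 - 4 \cdot 2203^{2}\right)\right) \left(\left(644 - 235\right) - 1882145\right) = \left(\frac{33}{2} + \left(9 - 19412836\right)\right) \left(409 - 1882145\right) = \left(\frac{33}{2} + \left(9 - 19412836\right)\right) \left(-1881736\right) = \left(\frac{33}{2} - 19412827\right) \left(-1881736\right) = \left(- \frac{38825621}{2}\right) \left(-1881736\right) = 36529784379028$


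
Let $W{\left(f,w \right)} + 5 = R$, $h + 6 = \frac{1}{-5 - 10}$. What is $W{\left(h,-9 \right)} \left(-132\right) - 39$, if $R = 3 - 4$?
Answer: $753$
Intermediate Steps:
$R = -1$
$h = - \frac{91}{15}$ ($h = -6 + \frac{1}{-5 - 10} = -6 + \frac{1}{-15} = -6 - \frac{1}{15} = - \frac{91}{15} \approx -6.0667$)
$W{\left(f,w \right)} = -6$ ($W{\left(f,w \right)} = -5 - 1 = -6$)
$W{\left(h,-9 \right)} \left(-132\right) - 39 = \left(-6\right) \left(-132\right) - 39 = 792 - 39 = 753$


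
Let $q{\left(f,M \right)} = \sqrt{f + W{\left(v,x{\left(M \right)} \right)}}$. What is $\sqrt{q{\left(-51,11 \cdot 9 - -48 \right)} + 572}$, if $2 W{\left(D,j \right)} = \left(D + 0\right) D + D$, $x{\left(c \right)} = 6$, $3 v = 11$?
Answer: $\frac{\sqrt{5148 + 3 i \sqrt{382}}}{3} \approx 23.917 + 0.1362 i$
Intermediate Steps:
$v = \frac{11}{3}$ ($v = \frac{1}{3} \cdot 11 = \frac{11}{3} \approx 3.6667$)
$W{\left(D,j \right)} = \frac{D}{2} + \frac{D^{2}}{2}$ ($W{\left(D,j \right)} = \frac{\left(D + 0\right) D + D}{2} = \frac{D D + D}{2} = \frac{D^{2} + D}{2} = \frac{D + D^{2}}{2} = \frac{D}{2} + \frac{D^{2}}{2}$)
$q{\left(f,M \right)} = \sqrt{\frac{77}{9} + f}$ ($q{\left(f,M \right)} = \sqrt{f + \frac{1}{2} \cdot \frac{11}{3} \left(1 + \frac{11}{3}\right)} = \sqrt{f + \frac{1}{2} \cdot \frac{11}{3} \cdot \frac{14}{3}} = \sqrt{f + \frac{77}{9}} = \sqrt{\frac{77}{9} + f}$)
$\sqrt{q{\left(-51,11 \cdot 9 - -48 \right)} + 572} = \sqrt{\frac{\sqrt{77 + 9 \left(-51\right)}}{3} + 572} = \sqrt{\frac{\sqrt{77 - 459}}{3} + 572} = \sqrt{\frac{\sqrt{-382}}{3} + 572} = \sqrt{\frac{i \sqrt{382}}{3} + 572} = \sqrt{572 + \frac{i \sqrt{382}}{3}}$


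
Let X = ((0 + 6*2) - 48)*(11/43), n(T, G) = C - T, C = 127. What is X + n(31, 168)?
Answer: 3732/43 ≈ 86.791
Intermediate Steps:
n(T, G) = 127 - T
X = -396/43 (X = ((0 + 12) - 48)*(11*(1/43)) = (12 - 48)*(11/43) = -36*11/43 = -396/43 ≈ -9.2093)
X + n(31, 168) = -396/43 + (127 - 1*31) = -396/43 + (127 - 31) = -396/43 + 96 = 3732/43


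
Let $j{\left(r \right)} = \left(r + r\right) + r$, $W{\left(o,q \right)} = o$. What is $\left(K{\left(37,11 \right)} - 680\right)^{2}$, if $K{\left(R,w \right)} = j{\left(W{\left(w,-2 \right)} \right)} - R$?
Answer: $467856$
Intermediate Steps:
$j{\left(r \right)} = 3 r$ ($j{\left(r \right)} = 2 r + r = 3 r$)
$K{\left(R,w \right)} = - R + 3 w$ ($K{\left(R,w \right)} = 3 w - R = - R + 3 w$)
$\left(K{\left(37,11 \right)} - 680\right)^{2} = \left(\left(\left(-1\right) 37 + 3 \cdot 11\right) - 680\right)^{2} = \left(\left(-37 + 33\right) - 680\right)^{2} = \left(-4 - 680\right)^{2} = \left(-684\right)^{2} = 467856$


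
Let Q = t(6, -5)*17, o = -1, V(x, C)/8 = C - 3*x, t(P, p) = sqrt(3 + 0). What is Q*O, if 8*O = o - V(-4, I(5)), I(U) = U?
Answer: -2329*sqrt(3)/8 ≈ -504.24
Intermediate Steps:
t(P, p) = sqrt(3)
V(x, C) = -24*x + 8*C (V(x, C) = 8*(C - 3*x) = -24*x + 8*C)
Q = 17*sqrt(3) (Q = sqrt(3)*17 = 17*sqrt(3) ≈ 29.445)
O = -137/8 (O = (-1 - (-24*(-4) + 8*5))/8 = (-1 - (96 + 40))/8 = (-1 - 1*136)/8 = (-1 - 136)/8 = (1/8)*(-137) = -137/8 ≈ -17.125)
Q*O = (17*sqrt(3))*(-137/8) = -2329*sqrt(3)/8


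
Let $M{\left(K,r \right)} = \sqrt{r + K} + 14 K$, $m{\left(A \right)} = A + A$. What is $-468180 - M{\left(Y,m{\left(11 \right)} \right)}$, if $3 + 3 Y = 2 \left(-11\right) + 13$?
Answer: $-468124 - 3 \sqrt{2} \approx -4.6813 \cdot 10^{5}$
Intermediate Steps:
$m{\left(A \right)} = 2 A$
$Y = -4$ ($Y = -1 + \frac{2 \left(-11\right) + 13}{3} = -1 + \frac{-22 + 13}{3} = -1 + \frac{1}{3} \left(-9\right) = -1 - 3 = -4$)
$M{\left(K,r \right)} = \sqrt{K + r} + 14 K$
$-468180 - M{\left(Y,m{\left(11 \right)} \right)} = -468180 - \left(\sqrt{-4 + 2 \cdot 11} + 14 \left(-4\right)\right) = -468180 - \left(\sqrt{-4 + 22} - 56\right) = -468180 - \left(\sqrt{18} - 56\right) = -468180 - \left(3 \sqrt{2} - 56\right) = -468180 - \left(-56 + 3 \sqrt{2}\right) = -468180 + \left(56 - 3 \sqrt{2}\right) = -468124 - 3 \sqrt{2}$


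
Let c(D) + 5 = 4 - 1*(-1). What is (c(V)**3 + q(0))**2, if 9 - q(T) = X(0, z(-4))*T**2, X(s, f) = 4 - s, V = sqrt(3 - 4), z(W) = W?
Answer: 81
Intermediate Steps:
V = I (V = sqrt(-1) = I ≈ 1.0*I)
c(D) = 0 (c(D) = -5 + (4 - 1*(-1)) = -5 + (4 + 1) = -5 + 5 = 0)
q(T) = 9 - 4*T**2 (q(T) = 9 - (4 - 1*0)*T**2 = 9 - (4 + 0)*T**2 = 9 - 4*T**2)
(c(V)**3 + q(0))**2 = (0**3 + (9 - 4*0**2))**2 = (0 + (9 - 4*0))**2 = (0 + (9 + 0))**2 = (0 + 9)**2 = 9**2 = 81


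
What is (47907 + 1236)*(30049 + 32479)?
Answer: 3072813504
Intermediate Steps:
(47907 + 1236)*(30049 + 32479) = 49143*62528 = 3072813504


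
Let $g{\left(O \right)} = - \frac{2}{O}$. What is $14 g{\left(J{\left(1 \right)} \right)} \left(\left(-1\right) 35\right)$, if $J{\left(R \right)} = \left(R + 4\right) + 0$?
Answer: $196$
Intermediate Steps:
$J{\left(R \right)} = 4 + R$ ($J{\left(R \right)} = \left(4 + R\right) + 0 = 4 + R$)
$14 g{\left(J{\left(1 \right)} \right)} \left(\left(-1\right) 35\right) = 14 \left(- \frac{2}{4 + 1}\right) \left(\left(-1\right) 35\right) = 14 \left(- \frac{2}{5}\right) \left(-35\right) = \left(- \frac{28}{5}\right) \left(-35\right) = 196$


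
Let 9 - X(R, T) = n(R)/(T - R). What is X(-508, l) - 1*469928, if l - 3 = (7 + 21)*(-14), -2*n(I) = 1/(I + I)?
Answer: -113630173553/241808 ≈ -4.6992e+5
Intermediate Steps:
n(I) = -1/(4*I) (n(I) = -1/(2*(I + I)) = -1/(2*I)/2 = -1/(4*I))
l = -389 (l = 3 + (7 + 21)*(-14) = 3 + 28*(-14) = 3 - 392 = -389)
X(R, T) = 9 + 1/(4*R*(T - R)) (X(R, T) = 9 - (-1/(4*R))/(T - R) = 9 - (-1)/(4*R*(T - R)) = 9 + 1/(4*R*(T - R)))
X(-508, l) - 1*469928 = (¼)*(-1 - 36*(-508)*(-389 - 1*(-508)))/(-508*(-508 - 1*(-389))) - 1*469928 = (¼)*(-1/508)*(-1 - 36*(-508)*(-389 + 508))/(-508 + 389) - 469928 = (¼)*(-1/508)*(-1 - 36*(-508)*119)/(-119) - 469928 = (¼)*(-1/508)*(-1/119)*(-1 + 2176272) - 469928 = (¼)*(-1/508)*(-1/119)*2176271 - 469928 = 2176271/241808 - 469928 = -113630173553/241808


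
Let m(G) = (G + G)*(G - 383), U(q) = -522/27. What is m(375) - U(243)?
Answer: -17942/3 ≈ -5980.7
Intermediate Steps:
U(q) = -58/3 (U(q) = -522*1/27 = -58/3)
m(G) = 2*G*(-383 + G) (m(G) = (2*G)*(-383 + G) = 2*G*(-383 + G))
m(375) - U(243) = 2*375*(-383 + 375) - 1*(-58/3) = 2*375*(-8) + 58/3 = -6000 + 58/3 = -17942/3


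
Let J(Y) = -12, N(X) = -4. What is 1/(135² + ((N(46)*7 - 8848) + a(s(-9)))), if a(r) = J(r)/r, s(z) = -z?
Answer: 3/28043 ≈ 0.00010698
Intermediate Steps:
a(r) = -12/r
1/(135² + ((N(46)*7 - 8848) + a(s(-9)))) = 1/(135² + ((-4*7 - 8848) - 12/((-1*(-9))))) = 1/(18225 + ((-28 - 8848) - 12/9)) = 1/(18225 + (-8876 - 12*⅑)) = 1/(18225 + (-8876 - 4/3)) = 1/(18225 - 26632/3) = 1/(28043/3) = 3/28043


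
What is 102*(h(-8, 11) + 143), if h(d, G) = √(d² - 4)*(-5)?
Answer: 14586 - 1020*√15 ≈ 10636.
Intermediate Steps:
h(d, G) = -5*√(-4 + d²) (h(d, G) = √(-4 + d²)*(-5) = -5*√(-4 + d²))
102*(h(-8, 11) + 143) = 102*(-5*√(-4 + (-8)²) + 143) = 102*(-5*√(-4 + 64) + 143) = 102*(-10*√15 + 143) = 102*(143 - 10*√15) = 14586 - 1020*√15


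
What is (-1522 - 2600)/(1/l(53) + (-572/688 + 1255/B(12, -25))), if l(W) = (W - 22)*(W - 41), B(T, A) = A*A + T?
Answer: -10500230286/2907727 ≈ -3611.1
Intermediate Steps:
B(T, A) = T + A**2 (B(T, A) = A**2 + T = T + A**2)
l(W) = (-41 + W)*(-22 + W) (l(W) = (-22 + W)*(-41 + W) = (-41 + W)*(-22 + W))
(-1522 - 2600)/(1/l(53) + (-572/688 + 1255/B(12, -25))) = (-1522 - 2600)/(1/(902 + 53**2 - 63*53) + (-572/688 + 1255/(12 + (-25)**2))) = -4122/(1/(902 + 2809 - 3339) + (-572*1/688 + 1255/(12 + 625))) = -4122/(1/372 + (-143/172 + 1255/637)) = -4122/(1/372 + 124769/109564) = -4122/2907727/2547363 = -4122*2547363/2907727 = -10500230286/2907727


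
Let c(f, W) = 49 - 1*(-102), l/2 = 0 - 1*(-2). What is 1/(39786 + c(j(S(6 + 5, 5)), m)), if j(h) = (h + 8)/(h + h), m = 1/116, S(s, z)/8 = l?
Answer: 1/39937 ≈ 2.5039e-5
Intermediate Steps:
l = 4 (l = 2*(0 - 1*(-2)) = 2*(0 + 2) = 2*2 = 4)
S(s, z) = 32 (S(s, z) = 8*4 = 32)
m = 1/116 ≈ 0.0086207
j(h) = (8 + h)/(2*h) (j(h) = (8 + h)/((2*h)) = (8 + h)*(1/(2*h)) = (8 + h)/(2*h))
c(f, W) = 151 (c(f, W) = 49 + 102 = 151)
1/(39786 + c(j(S(6 + 5, 5)), m)) = 1/(39786 + 151) = 1/39937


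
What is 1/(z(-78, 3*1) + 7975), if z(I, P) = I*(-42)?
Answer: 1/11251 ≈ 8.8881e-5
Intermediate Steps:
z(I, P) = -42*I
1/(z(-78, 3*1) + 7975) = 1/(-42*(-78) + 7975) = 1/(3276 + 7975) = 1/11251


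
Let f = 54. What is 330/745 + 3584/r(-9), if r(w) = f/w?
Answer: -266810/447 ≈ -596.89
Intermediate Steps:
r(w) = 54/w
330/745 + 3584/r(-9) = 330/745 + 3584/((54/(-9))) = 330*(1/745) + 3584/((54*(-⅑))) = 66/149 + 3584/(-6) = 66/149 + 3584*(-⅙) = 66/149 - 1792/3 = -266810/447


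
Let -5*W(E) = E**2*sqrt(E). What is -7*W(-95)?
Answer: 12635*I*sqrt(95) ≈ 1.2315e+5*I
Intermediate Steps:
W(E) = -E**(5/2)/5 (W(E) = -E**2*sqrt(E)/5 = -E**(5/2)/5)
-7*W(-95) = -(-7)*(-95)**(5/2)/5 = -(-7)*9025*I*sqrt(95)/5 = -(-12635)*I*sqrt(95) = 12635*I*sqrt(95)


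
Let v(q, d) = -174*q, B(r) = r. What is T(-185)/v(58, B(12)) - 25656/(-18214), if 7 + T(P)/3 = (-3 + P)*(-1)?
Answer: 41505025/30635948 ≈ 1.3548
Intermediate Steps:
T(P) = -12 - 3*P (T(P) = -21 + 3*((-3 + P)*(-1)) = -21 + 3*(3 - P) = -21 + (9 - 3*P) = -12 - 3*P)
T(-185)/v(58, B(12)) - 25656/(-18214) = (-12 - 3*(-185))/((-174*58)) - 25656/(-18214) = (-12 + 555)/(-10092) - 25656*(-1/18214) = 543*(-1/10092) + 12828/9107 = -181/3364 + 12828/9107 = 41505025/30635948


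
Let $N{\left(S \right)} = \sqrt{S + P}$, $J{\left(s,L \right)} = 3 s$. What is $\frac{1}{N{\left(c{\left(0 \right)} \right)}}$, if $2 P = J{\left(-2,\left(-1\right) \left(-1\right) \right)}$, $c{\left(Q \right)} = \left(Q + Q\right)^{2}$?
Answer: $- \frac{i \sqrt{3}}{3} \approx - 0.57735 i$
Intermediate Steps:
$c{\left(Q \right)} = 4 Q^{2}$ ($c{\left(Q \right)} = \left(2 Q\right)^{2} = 4 Q^{2}$)
$P = -3$ ($P = \frac{3 \left(-2\right)}{2} = \frac{1}{2} \left(-6\right) = -3$)
$N{\left(S \right)} = \sqrt{-3 + S}$ ($N{\left(S \right)} = \sqrt{S - 3} = \sqrt{-3 + S}$)
$\frac{1}{N{\left(c{\left(0 \right)} \right)}} = \frac{1}{\sqrt{-3 + 4 \cdot 0^{2}}} = \frac{1}{\sqrt{-3 + 4 \cdot 0}} = \frac{1}{\sqrt{-3 + 0}} = \frac{1}{\sqrt{-3}} = \frac{1}{i \sqrt{3}} = - \frac{i \sqrt{3}}{3}$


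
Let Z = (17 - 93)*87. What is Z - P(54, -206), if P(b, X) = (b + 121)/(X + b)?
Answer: -1004849/152 ≈ -6610.9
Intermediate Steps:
P(b, X) = (121 + b)/(X + b)
Z = -6612 (Z = -76*87 = -6612)
Z - P(54, -206) = -6612 - (121 + 54)/(-206 + 54) = -6612 - 175/(-152) = -6612 - (-1)*175/152 = -6612 - 1*(-175/152) = -6612 + 175/152 = -1004849/152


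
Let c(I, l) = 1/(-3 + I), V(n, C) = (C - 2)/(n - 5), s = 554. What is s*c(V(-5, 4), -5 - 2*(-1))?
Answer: -1385/8 ≈ -173.13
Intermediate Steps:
V(n, C) = (-2 + C)/(-5 + n)
s*c(V(-5, 4), -5 - 2*(-1)) = 554/(-3 + (-2 + 4)/(-5 - 5)) = 554/(-3 + 2/(-10)) = 554/(-3 - ⅒*2) = 554/(-3 - ⅕) = 554/(-16/5) = 554*(-5/16) = -1385/8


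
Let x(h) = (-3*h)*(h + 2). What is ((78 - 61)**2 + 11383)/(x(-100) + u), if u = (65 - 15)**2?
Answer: -2918/6725 ≈ -0.43390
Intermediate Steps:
x(h) = -3*h*(2 + h) (x(h) = (-3*h)*(2 + h) = -3*h*(2 + h))
u = 2500 (u = 50**2 = 2500)
((78 - 61)**2 + 11383)/(x(-100) + u) = ((78 - 61)**2 + 11383)/(-3*(-100)*(2 - 100) + 2500) = (17**2 + 11383)/(-3*(-100)*(-98) + 2500) = (289 + 11383)/(-29400 + 2500) = 11672/(-26900) = 11672*(-1/26900) = -2918/6725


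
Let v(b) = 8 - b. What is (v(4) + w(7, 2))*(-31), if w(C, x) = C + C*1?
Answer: -558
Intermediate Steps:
w(C, x) = 2*C (w(C, x) = C + C = 2*C)
(v(4) + w(7, 2))*(-31) = ((8 - 1*4) + 2*7)*(-31) = ((8 - 4) + 14)*(-31) = (4 + 14)*(-31) = 18*(-31) = -558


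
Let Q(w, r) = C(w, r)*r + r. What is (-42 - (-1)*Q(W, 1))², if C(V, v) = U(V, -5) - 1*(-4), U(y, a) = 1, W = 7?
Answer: 1296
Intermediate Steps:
C(V, v) = 5 (C(V, v) = 1 - 1*(-4) = 1 + 4 = 5)
Q(w, r) = 6*r (Q(w, r) = 5*r + r = 6*r)
(-42 - (-1)*Q(W, 1))² = (-42 - (-1)*6*1)² = (-42 - (-1)*6)² = (-42 - 1*(-6))² = (-42 + 6)² = (-36)² = 1296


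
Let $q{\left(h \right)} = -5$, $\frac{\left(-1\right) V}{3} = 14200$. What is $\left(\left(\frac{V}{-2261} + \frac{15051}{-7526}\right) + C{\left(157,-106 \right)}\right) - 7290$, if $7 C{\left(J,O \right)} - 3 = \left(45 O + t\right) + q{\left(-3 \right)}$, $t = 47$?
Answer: $- \frac{135248140701}{17016286} \approx -7948.2$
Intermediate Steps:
$V = -42600$ ($V = \left(-3\right) 14200 = -42600$)
$C{\left(J,O \right)} = \frac{45}{7} + \frac{45 O}{7}$ ($C{\left(J,O \right)} = \frac{3}{7} + \frac{\left(45 O + 47\right) - 5}{7} = \frac{3}{7} + \frac{\left(47 + 45 O\right) - 5}{7} = \frac{3}{7} + \frac{42 + 45 O}{7} = \frac{3}{7} + \left(6 + \frac{45 O}{7}\right) = \frac{45}{7} + \frac{45 O}{7}$)
$\left(\left(\frac{V}{-2261} + \frac{15051}{-7526}\right) + C{\left(157,-106 \right)}\right) - 7290 = \left(\left(- \frac{42600}{-2261} + \frac{15051}{-7526}\right) + \left(\frac{45}{7} + \frac{45}{7} \left(-106\right)\right)\right) - 7290 = \left(\left(\left(-42600\right) \left(- \frac{1}{2261}\right) + 15051 \left(- \frac{1}{7526}\right)\right) + \left(\frac{45}{7} - \frac{4770}{7}\right)\right) - 7290 = \left(\left(\frac{42600}{2261} - \frac{15051}{7526}\right) - 675\right) - 7290 = \left(\frac{286577289}{17016286} - 675\right) - 7290 = - \frac{11199415761}{17016286} - 7290 = - \frac{135248140701}{17016286}$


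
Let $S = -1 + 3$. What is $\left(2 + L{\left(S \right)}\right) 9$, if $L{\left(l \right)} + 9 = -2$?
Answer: $-81$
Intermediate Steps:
$S = 2$
$L{\left(l \right)} = -11$ ($L{\left(l \right)} = -9 - 2 = -11$)
$\left(2 + L{\left(S \right)}\right) 9 = \left(2 - 11\right) 9 = \left(-9\right) 9 = -81$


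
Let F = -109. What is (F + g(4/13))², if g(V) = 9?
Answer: 10000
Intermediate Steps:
(F + g(4/13))² = (-109 + 9)² = (-100)² = 10000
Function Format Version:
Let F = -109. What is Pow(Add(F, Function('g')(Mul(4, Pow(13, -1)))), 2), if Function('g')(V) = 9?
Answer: 10000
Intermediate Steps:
Pow(Add(F, Function('g')(Mul(4, Pow(13, -1)))), 2) = Pow(Add(-109, 9), 2) = Pow(-100, 2) = 10000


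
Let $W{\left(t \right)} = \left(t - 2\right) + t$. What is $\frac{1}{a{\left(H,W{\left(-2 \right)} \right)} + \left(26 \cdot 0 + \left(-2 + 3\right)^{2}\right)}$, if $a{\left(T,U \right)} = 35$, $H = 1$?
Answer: $\frac{1}{36} \approx 0.027778$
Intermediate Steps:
$W{\left(t \right)} = -2 + 2 t$ ($W{\left(t \right)} = \left(-2 + t\right) + t = -2 + 2 t$)
$\frac{1}{a{\left(H,W{\left(-2 \right)} \right)} + \left(26 \cdot 0 + \left(-2 + 3\right)^{2}\right)} = \frac{1}{35 + \left(26 \cdot 0 + \left(-2 + 3\right)^{2}\right)} = \frac{1}{35 + \left(0 + 1^{2}\right)} = \frac{1}{35 + \left(0 + 1\right)} = \frac{1}{35 + 1} = \frac{1}{36}$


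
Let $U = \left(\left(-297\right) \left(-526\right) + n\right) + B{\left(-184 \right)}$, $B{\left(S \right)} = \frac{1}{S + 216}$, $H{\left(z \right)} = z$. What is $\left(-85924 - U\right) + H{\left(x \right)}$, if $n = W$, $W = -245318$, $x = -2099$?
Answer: $\frac{34335}{32} \approx 1073.0$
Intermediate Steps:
$n = -245318$
$B{\left(S \right)} = \frac{1}{216 + S}$
$U = - \frac{2851071}{32}$ ($U = \left(\left(-297\right) \left(-526\right) - 245318\right) + \frac{1}{216 - 184} = \left(156222 - 245318\right) + \frac{1}{32} = -89096 + \frac{1}{32} = - \frac{2851071}{32} \approx -89096.0$)
$\left(-85924 - U\right) + H{\left(x \right)} = \left(-85924 - - \frac{2851071}{32}\right) - 2099 = \left(-85924 + \frac{2851071}{32}\right) - 2099 = \frac{101503}{32} - 2099 = \frac{34335}{32}$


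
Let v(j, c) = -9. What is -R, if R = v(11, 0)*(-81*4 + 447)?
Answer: 1107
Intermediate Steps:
R = -1107 (R = -9*(-81*4 + 447) = -9*(-324 + 447) = -9*123 = -1107)
-R = -1*(-1107) = 1107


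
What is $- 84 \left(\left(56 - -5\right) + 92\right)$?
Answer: $-12852$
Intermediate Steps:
$- 84 \left(\left(56 - -5\right) + 92\right) = - 84 \left(\left(56 + \left(-30 + 35\right)\right) + 92\right) = - 84 \left(\left(56 + 5\right) + 92\right) = - 84 \left(61 + 92\right) = \left(-84\right) 153 = -12852$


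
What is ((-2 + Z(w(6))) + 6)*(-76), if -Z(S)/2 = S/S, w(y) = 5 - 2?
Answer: -152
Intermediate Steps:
w(y) = 3
Z(S) = -2 (Z(S) = -2*S/S = -2*1 = -2)
((-2 + Z(w(6))) + 6)*(-76) = ((-2 - 2) + 6)*(-76) = (-4 + 6)*(-76) = 2*(-76) = -152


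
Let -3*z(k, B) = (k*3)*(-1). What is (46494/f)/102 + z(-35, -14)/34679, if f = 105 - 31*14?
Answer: -38417618/27708521 ≈ -1.3865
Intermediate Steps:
f = -329 (f = 105 - 434 = -329)
z(k, B) = k (z(k, B) = -k*3*(-1)/3 = -3*k*(-1)/3 = -(-1)*k = k)
(46494/f)/102 + z(-35, -14)/34679 = (46494/(-329))/102 - 35/34679 = (46494*(-1/329))*(1/102) - 35*1/34679 = -6642/47*1/102 - 35/34679 = -1107/799 - 35/34679 = -38417618/27708521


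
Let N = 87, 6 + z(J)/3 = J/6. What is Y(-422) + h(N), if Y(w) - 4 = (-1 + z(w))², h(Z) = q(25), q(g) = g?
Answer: 52929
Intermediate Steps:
z(J) = -18 + J/2 (z(J) = -18 + 3*(J/6) = -18 + J/2)
h(Z) = 25
Y(w) = 4 + (-19 + w/2)² (Y(w) = 4 + (-1 + (-18 + w/2))² = 4 + (-19 + w/2)²)
Y(-422) + h(N) = (4 + (-38 - 422)²/4) + 25 = (4 + (¼)*(-460)²) + 25 = (4 + (¼)*211600) + 25 = (4 + 52900) + 25 = 52904 + 25 = 52929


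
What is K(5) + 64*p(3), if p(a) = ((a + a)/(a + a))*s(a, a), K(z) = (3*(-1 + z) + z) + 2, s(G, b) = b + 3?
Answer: 403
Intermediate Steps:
s(G, b) = 3 + b
K(z) = -1 + 4*z (K(z) = ((-3 + 3*z) + z) + 2 = (-3 + 4*z) + 2 = -1 + 4*z)
p(a) = 3 + a (p(a) = ((a + a)/(a + a))*(3 + a) = ((2*a)/((2*a)))*(3 + a) = ((2*a)*(1/(2*a)))*(3 + a) = 1*(3 + a) = 3 + a)
K(5) + 64*p(3) = (-1 + 4*5) + 64*(3 + 3) = (-1 + 20) + 64*6 = 19 + 384 = 403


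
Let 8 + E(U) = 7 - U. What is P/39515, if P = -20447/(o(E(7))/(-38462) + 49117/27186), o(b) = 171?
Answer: -763569797343/2659485451240 ≈ -0.28711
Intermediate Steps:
E(U) = -1 - U (E(U) = -8 + (7 - U) = -1 - U)
P = -5344988581401/471122312 (P = -20447/(171/(-38462) + 49117/27186) = -20447/(171*(-1/38462) + 49117*(1/27186)) = -20447/(-171/38462 + 49117/27186) = -20447/471122312/261406983 = -20447*261406983/471122312 = -5344988581401/471122312 ≈ -11345.)
P/39515 = -5344988581401/471122312/39515 = -5344988581401/471122312*1/39515 = -763569797343/2659485451240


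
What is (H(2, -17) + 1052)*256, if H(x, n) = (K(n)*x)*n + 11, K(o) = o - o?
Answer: 272128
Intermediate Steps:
K(o) = 0
H(x, n) = 11 (H(x, n) = (0*x)*n + 11 = 0*n + 11 = 0 + 11 = 11)
(H(2, -17) + 1052)*256 = (11 + 1052)*256 = 1063*256 = 272128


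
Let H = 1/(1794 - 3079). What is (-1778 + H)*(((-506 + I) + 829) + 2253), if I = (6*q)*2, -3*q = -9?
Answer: -5967717372/1285 ≈ -4.6441e+6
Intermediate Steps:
q = 3 (q = -1/3*(-9) = 3)
I = 36 (I = (6*3)*2 = 18*2 = 36)
H = -1/1285 (H = 1/(-1285) = -1/1285 ≈ -0.00077821)
(-1778 + H)*(((-506 + I) + 829) + 2253) = (-1778 - 1/1285)*(((-506 + 36) + 829) + 2253) = -2284731*((-470 + 829) + 2253)/1285 = -2284731*(359 + 2253)/1285 = -2284731/1285*2612 = -5967717372/1285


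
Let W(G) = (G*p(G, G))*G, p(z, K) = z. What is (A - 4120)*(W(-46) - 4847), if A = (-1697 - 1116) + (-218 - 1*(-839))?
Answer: 644979096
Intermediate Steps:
A = -2192 (A = -2813 + (-218 + 839) = -2813 + 621 = -2192)
W(G) = G³ (W(G) = (G*G)*G = G²*G = G³)
(A - 4120)*(W(-46) - 4847) = (-2192 - 4120)*((-46)³ - 4847) = -6312*(-97336 - 4847) = -6312*(-102183) = 644979096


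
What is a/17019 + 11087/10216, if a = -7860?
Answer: 36130631/57955368 ≈ 0.62342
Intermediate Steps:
a/17019 + 11087/10216 = -7860/17019 + 11087/10216 = -7860*1/17019 + 11087*(1/10216) = -2620/5673 + 11087/10216 = 36130631/57955368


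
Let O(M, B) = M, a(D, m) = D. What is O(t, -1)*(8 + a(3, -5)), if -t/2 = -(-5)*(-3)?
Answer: 330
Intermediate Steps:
t = 30 (t = -(-2)*(-5*(-3)) = -(-2)*15 = -2*(-15) = 30)
O(t, -1)*(8 + a(3, -5)) = 30*(8 + 3) = 30*11 = 330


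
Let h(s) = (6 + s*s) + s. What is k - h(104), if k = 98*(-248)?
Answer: -35230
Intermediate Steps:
k = -24304
h(s) = 6 + s + s**2 (h(s) = (6 + s**2) + s = 6 + s + s**2)
k - h(104) = -24304 - (6 + 104 + 104**2) = -24304 - (6 + 104 + 10816) = -24304 - 1*10926 = -24304 - 10926 = -35230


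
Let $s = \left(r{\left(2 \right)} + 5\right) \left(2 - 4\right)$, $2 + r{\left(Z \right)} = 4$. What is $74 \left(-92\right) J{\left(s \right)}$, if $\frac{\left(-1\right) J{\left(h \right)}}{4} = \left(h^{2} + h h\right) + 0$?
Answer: $10674944$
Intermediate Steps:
$r{\left(Z \right)} = 2$ ($r{\left(Z \right)} = -2 + 4 = 2$)
$s = -14$ ($s = \left(2 + 5\right) \left(2 - 4\right) = 7 \left(-2\right) = -14$)
$J{\left(h \right)} = - 8 h^{2}$ ($J{\left(h \right)} = - 4 \left(\left(h^{2} + h h\right) + 0\right) = - 4 \left(\left(h^{2} + h^{2}\right) + 0\right) = - 4 \left(2 h^{2} + 0\right) = - 4 \cdot 2 h^{2} = - 8 h^{2}$)
$74 \left(-92\right) J{\left(s \right)} = 74 \left(-92\right) \left(- 8 \left(-14\right)^{2}\right) = - 6808 \left(\left(-8\right) 196\right) = \left(-6808\right) \left(-1568\right) = 10674944$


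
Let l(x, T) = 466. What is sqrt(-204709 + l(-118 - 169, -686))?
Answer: I*sqrt(204243) ≈ 451.93*I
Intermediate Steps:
sqrt(-204709 + l(-118 - 169, -686)) = sqrt(-204709 + 466) = sqrt(-204243) = I*sqrt(204243)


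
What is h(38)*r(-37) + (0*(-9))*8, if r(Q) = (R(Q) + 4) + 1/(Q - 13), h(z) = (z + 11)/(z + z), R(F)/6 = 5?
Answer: 83251/3800 ≈ 21.908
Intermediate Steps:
R(F) = 30 (R(F) = 6*5 = 30)
h(z) = (11 + z)/(2*z) (h(z) = (11 + z)/((2*z)) = (11 + z)*(1/(2*z)) = (11 + z)/(2*z))
r(Q) = 34 + 1/(-13 + Q) (r(Q) = (30 + 4) + 1/(Q - 13) = 34 + 1/(-13 + Q))
h(38)*r(-37) + (0*(-9))*8 = ((½)*(11 + 38)/38)*((-441 + 34*(-37))/(-13 - 37)) + (0*(-9))*8 = ((½)*(1/38)*49)*((-441 - 1258)/(-50)) + 0*8 = 49*(-1/50*(-1699))/76 + 0 = (49/76)*(1699/50) + 0 = 83251/3800 + 0 = 83251/3800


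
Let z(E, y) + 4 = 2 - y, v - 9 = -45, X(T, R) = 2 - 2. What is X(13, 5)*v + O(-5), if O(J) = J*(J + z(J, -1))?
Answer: 30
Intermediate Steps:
X(T, R) = 0
v = -36 (v = 9 - 45 = -36)
z(E, y) = -2 - y (z(E, y) = -4 + (2 - y) = -2 - y)
O(J) = J*(-1 + J) (O(J) = J*(J + (-2 - 1*(-1))) = J*(J + (-2 + 1)) = J*(J - 1) = J*(-1 + J))
X(13, 5)*v + O(-5) = 0*(-36) - 5*(-1 - 5) = 0 - 5*(-6) = 0 + 30 = 30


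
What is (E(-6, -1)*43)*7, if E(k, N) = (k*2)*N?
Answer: 3612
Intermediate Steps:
E(k, N) = 2*N*k (E(k, N) = (2*k)*N = 2*N*k)
(E(-6, -1)*43)*7 = ((2*(-1)*(-6))*43)*7 = (12*43)*7 = 516*7 = 3612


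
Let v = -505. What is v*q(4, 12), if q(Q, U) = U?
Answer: -6060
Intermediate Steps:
v*q(4, 12) = -505*12 = -6060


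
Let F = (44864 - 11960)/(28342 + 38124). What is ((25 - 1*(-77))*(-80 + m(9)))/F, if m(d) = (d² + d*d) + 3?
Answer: 48021685/2742 ≈ 17513.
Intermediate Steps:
m(d) = 3 + 2*d² (m(d) = (d² + d²) + 3 = 2*d² + 3 = 3 + 2*d²)
F = 16452/33233 (F = 32904/66466 = 32904*(1/66466) = 16452/33233 ≈ 0.49505)
((25 - 1*(-77))*(-80 + m(9)))/F = ((25 - 1*(-77))*(-80 + (3 + 2*9²)))/(16452/33233) = ((25 + 77)*(-80 + (3 + 2*81)))*(33233/16452) = (102*(-80 + (3 + 162)))*(33233/16452) = (102*(-80 + 165))*(33233/16452) = (102*85)*(33233/16452) = 8670*(33233/16452) = 48021685/2742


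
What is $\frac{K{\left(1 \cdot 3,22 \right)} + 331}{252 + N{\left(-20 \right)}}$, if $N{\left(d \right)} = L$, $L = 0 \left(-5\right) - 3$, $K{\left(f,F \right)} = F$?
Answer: $\frac{353}{249} \approx 1.4177$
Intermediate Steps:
$L = -3$ ($L = 0 - 3 = -3$)
$N{\left(d \right)} = -3$
$\frac{K{\left(1 \cdot 3,22 \right)} + 331}{252 + N{\left(-20 \right)}} = \frac{22 + 331}{252 - 3} = \frac{353}{249}$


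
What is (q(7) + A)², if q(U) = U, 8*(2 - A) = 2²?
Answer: 289/4 ≈ 72.250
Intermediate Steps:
A = 3/2 (A = 2 - ⅛*2² = 2 - ⅛*4 = 2 - ½ = 3/2 ≈ 1.5000)
(q(7) + A)² = (7 + 3/2)² = (17/2)² = 289/4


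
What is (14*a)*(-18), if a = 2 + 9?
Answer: -2772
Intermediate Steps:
a = 11
(14*a)*(-18) = (14*11)*(-18) = 154*(-18) = -2772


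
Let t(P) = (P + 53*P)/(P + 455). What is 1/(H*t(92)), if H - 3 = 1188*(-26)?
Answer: -547/153436680 ≈ -3.5650e-6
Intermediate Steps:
t(P) = 54*P/(455 + P) (t(P) = (54*P)/(455 + P) = 54*P/(455 + P))
H = -30885 (H = 3 + 1188*(-26) = 3 - 30888 = -30885)
1/(H*t(92)) = 1/((-30885)*((54*92/(455 + 92)))) = -1/(30885*(54*92/547)) = -1/(30885*(54*92*(1/547))) = -1/(30885*4968/547) = -1/30885*547/4968 = -547/153436680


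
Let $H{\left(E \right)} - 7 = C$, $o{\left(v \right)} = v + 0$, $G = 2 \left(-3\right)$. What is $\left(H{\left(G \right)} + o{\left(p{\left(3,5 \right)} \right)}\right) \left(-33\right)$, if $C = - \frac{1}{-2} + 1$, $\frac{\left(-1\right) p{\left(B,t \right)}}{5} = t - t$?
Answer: $- \frac{561}{2} \approx -280.5$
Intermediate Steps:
$p{\left(B,t \right)} = 0$ ($p{\left(B,t \right)} = - 5 \left(t - t\right) = \left(-5\right) 0 = 0$)
$G = -6$
$o{\left(v \right)} = v$
$C = \frac{3}{2}$ ($C = \left(-1\right) \left(- \frac{1}{2}\right) + 1 = \frac{1}{2} + 1 = \frac{3}{2} \approx 1.5$)
$H{\left(E \right)} = \frac{17}{2}$ ($H{\left(E \right)} = 7 + \frac{3}{2} = \frac{17}{2}$)
$\left(H{\left(G \right)} + o{\left(p{\left(3,5 \right)} \right)}\right) \left(-33\right) = \left(\frac{17}{2} + 0\right) \left(-33\right) = \frac{17}{2} \left(-33\right) = - \frac{561}{2}$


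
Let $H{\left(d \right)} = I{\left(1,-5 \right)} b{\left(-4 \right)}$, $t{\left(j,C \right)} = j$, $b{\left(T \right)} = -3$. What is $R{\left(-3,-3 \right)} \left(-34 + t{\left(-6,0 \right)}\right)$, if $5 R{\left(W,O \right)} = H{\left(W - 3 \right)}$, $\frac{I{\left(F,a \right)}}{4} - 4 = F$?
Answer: $480$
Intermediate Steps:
$I{\left(F,a \right)} = 16 + 4 F$
$H{\left(d \right)} = -60$ ($H{\left(d \right)} = \left(16 + 4 \cdot 1\right) \left(-3\right) = \left(16 + 4\right) \left(-3\right) = 20 \left(-3\right) = -60$)
$R{\left(W,O \right)} = -12$ ($R{\left(W,O \right)} = \frac{1}{5} \left(-60\right) = -12$)
$R{\left(-3,-3 \right)} \left(-34 + t{\left(-6,0 \right)}\right) = - 12 \left(-34 - 6\right) = \left(-12\right) \left(-40\right) = 480$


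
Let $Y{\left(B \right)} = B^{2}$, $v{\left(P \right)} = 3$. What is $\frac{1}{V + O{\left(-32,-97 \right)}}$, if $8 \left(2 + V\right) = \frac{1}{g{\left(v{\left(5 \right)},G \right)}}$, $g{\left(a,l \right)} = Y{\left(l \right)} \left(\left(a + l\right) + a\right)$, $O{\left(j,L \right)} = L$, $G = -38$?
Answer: $- \frac{369664}{36596737} \approx -0.010101$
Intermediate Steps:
$g{\left(a,l \right)} = l^{2} \left(l + 2 a\right)$ ($g{\left(a,l \right)} = l^{2} \left(\left(a + l\right) + a\right) = l^{2} \left(l + 2 a\right)$)
$V = - \frac{739329}{369664}$ ($V = -2 + \frac{1}{8 \left(-38\right)^{2} \left(-38 + 2 \cdot 3\right)} = -2 + \frac{1}{8 \cdot 1444 \left(-38 + 6\right)} = -2 + \frac{1}{8 \cdot 1444 \left(-32\right)} = -2 + \frac{1}{8 \left(-46208\right)} = -2 + \frac{1}{8} \left(- \frac{1}{46208}\right) = -2 - \frac{1}{369664} = - \frac{739329}{369664} \approx -2.0$)
$\frac{1}{V + O{\left(-32,-97 \right)}} = \frac{1}{- \frac{739329}{369664} - 97} = \frac{1}{- \frac{36596737}{369664}} = - \frac{369664}{36596737}$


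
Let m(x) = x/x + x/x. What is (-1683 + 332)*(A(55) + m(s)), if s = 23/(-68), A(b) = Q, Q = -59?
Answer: 77007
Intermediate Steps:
A(b) = -59
s = -23/68 (s = 23*(-1/68) = -23/68 ≈ -0.33824)
m(x) = 2 (m(x) = 1 + 1 = 2)
(-1683 + 332)*(A(55) + m(s)) = (-1683 + 332)*(-59 + 2) = -1351*(-57) = 77007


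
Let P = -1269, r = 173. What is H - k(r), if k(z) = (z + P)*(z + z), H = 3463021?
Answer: 3842237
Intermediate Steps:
k(z) = 2*z*(-1269 + z) (k(z) = (z - 1269)*(z + z) = (-1269 + z)*(2*z) = 2*z*(-1269 + z))
H - k(r) = 3463021 - 2*173*(-1269 + 173) = 3463021 - 2*173*(-1096) = 3463021 - 1*(-379216) = 3463021 + 379216 = 3842237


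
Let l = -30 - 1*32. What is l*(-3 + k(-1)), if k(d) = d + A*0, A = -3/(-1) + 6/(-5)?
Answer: 248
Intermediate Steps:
A = 9/5 (A = -3*(-1) + 6*(-⅕) = 3 - 6/5 = 9/5 ≈ 1.8000)
l = -62 (l = -30 - 32 = -62)
k(d) = d (k(d) = d + (9/5)*0 = d + 0 = d)
l*(-3 + k(-1)) = -62*(-3 - 1) = -62*(-4) = 248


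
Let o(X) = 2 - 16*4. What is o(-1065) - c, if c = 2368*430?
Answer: -1018302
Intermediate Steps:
o(X) = -62 (o(X) = 2 - 64 = -62)
c = 1018240
o(-1065) - c = -62 - 1*1018240 = -62 - 1018240 = -1018302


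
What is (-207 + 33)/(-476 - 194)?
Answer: 87/335 ≈ 0.25970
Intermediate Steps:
(-207 + 33)/(-476 - 194) = -174/(-670) = -174*(-1/670) = 87/335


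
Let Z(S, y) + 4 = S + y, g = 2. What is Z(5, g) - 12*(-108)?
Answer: 1299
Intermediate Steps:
Z(S, y) = -4 + S + y (Z(S, y) = -4 + (S + y) = -4 + S + y)
Z(5, g) - 12*(-108) = (-4 + 5 + 2) - 12*(-108) = 3 + 1296 = 1299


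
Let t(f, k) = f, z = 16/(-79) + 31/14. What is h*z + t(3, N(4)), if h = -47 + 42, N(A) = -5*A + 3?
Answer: -7807/1106 ≈ -7.0588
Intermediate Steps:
N(A) = 3 - 5*A
z = 2225/1106 (z = 16*(-1/79) + 31*(1/14) = -16/79 + 31/14 = 2225/1106 ≈ 2.0118)
h = -5
h*z + t(3, N(4)) = -5*2225/1106 + 3 = -11125/1106 + 3 = -7807/1106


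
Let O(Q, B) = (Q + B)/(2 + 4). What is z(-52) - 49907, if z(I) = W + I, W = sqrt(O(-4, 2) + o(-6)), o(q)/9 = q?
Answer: -49959 + I*sqrt(489)/3 ≈ -49959.0 + 7.3711*I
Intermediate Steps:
o(q) = 9*q
O(Q, B) = B/6 + Q/6 (O(Q, B) = (B + Q)/6 = (B + Q)*(1/6) = B/6 + Q/6)
W = I*sqrt(489)/3 (W = sqrt(((1/6)*2 + (1/6)*(-4)) + 9*(-6)) = sqrt((1/3 - 2/3) - 54) = sqrt(-1/3 - 54) = sqrt(-163/3) = I*sqrt(489)/3 ≈ 7.3711*I)
z(I) = I + I*sqrt(489)/3 (z(I) = I*sqrt(489)/3 + I = I + I*sqrt(489)/3)
z(-52) - 49907 = (-52 + I*sqrt(489)/3) - 49907 = -49959 + I*sqrt(489)/3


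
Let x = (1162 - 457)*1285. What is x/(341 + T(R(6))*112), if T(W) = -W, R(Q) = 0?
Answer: 905925/341 ≈ 2656.7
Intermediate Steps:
x = 905925 (x = 705*1285 = 905925)
x/(341 + T(R(6))*112) = 905925/(341 - 1*0*112) = 905925/(341 + 0*112) = 905925/(341 + 0) = 905925/341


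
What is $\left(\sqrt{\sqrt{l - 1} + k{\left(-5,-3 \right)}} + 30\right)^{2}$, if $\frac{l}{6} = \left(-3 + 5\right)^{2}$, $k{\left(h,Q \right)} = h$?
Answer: $\left(30 + i \sqrt{5 - \sqrt{23}}\right)^{2} \approx 899.8 + 27.111 i$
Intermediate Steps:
$l = 24$ ($l = 6 \left(-3 + 5\right)^{2} = 6 \cdot 2^{2} = 6 \cdot 4 = 24$)
$\left(\sqrt{\sqrt{l - 1} + k{\left(-5,-3 \right)}} + 30\right)^{2} = \left(\sqrt{\sqrt{24 - 1} - 5} + 30\right)^{2} = \left(\sqrt{\sqrt{23} - 5} + 30\right)^{2} = \left(\sqrt{-5 + \sqrt{23}} + 30\right)^{2} = \left(30 + \sqrt{-5 + \sqrt{23}}\right)^{2}$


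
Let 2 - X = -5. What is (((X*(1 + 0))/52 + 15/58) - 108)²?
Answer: 26331877441/2274064 ≈ 11579.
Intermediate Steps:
X = 7 (X = 2 - 1*(-5) = 2 + 5 = 7)
(((X*(1 + 0))/52 + 15/58) - 108)² = (((7*(1 + 0))/52 + 15/58) - 108)² = (((7*1)*(1/52) + 15*(1/58)) - 108)² = ((7*(1/52) + 15/58) - 108)² = ((7/52 + 15/58) - 108)² = (593/1508 - 108)² = (-162271/1508)² = 26331877441/2274064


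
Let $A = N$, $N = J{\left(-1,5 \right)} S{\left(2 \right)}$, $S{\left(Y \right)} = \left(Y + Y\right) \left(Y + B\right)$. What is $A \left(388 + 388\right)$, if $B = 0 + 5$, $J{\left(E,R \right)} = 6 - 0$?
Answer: $130368$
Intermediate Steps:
$J{\left(E,R \right)} = 6$ ($J{\left(E,R \right)} = 6 + 0 = 6$)
$B = 5$
$S{\left(Y \right)} = 2 Y \left(5 + Y\right)$ ($S{\left(Y \right)} = \left(Y + Y\right) \left(Y + 5\right) = 2 Y \left(5 + Y\right)$)
$N = 168$ ($N = 6 \cdot 2 \cdot 2 \left(5 + 2\right) = 6 \cdot 2 \cdot 2 \cdot 7 = 6 \cdot 28 = 168$)
$A = 168$
$A \left(388 + 388\right) = 168 \left(388 + 388\right) = 168 \cdot 776 = 130368$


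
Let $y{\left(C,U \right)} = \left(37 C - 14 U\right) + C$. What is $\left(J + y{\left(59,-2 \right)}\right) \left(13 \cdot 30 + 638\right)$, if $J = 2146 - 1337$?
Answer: $3165212$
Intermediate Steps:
$y{\left(C,U \right)} = - 14 U + 38 C$ ($y{\left(C,U \right)} = \left(- 14 U + 37 C\right) + C = - 14 U + 38 C$)
$J = 809$
$\left(J + y{\left(59,-2 \right)}\right) \left(13 \cdot 30 + 638\right) = \left(809 + \left(\left(-14\right) \left(-2\right) + 38 \cdot 59\right)\right) \left(13 \cdot 30 + 638\right) = \left(809 + \left(28 + 2242\right)\right) \left(390 + 638\right) = \left(809 + 2270\right) 1028 = 3079 \cdot 1028 = 3165212$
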